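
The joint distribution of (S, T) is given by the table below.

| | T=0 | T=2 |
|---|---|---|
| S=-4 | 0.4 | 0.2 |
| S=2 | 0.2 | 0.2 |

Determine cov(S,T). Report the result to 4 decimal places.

0.4800

E[S] = -1.6,  E[T] = 0.8
E[ST] = -0.8
cov(S,T) = E[ST] − E[S]E[T] = -0.8 − (-1.6)(0.8) = 0.48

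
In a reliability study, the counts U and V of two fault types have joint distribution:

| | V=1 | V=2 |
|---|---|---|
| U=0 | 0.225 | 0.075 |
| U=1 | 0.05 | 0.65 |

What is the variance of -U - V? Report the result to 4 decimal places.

E[U] = 0.7,  E[V] = 1.725,  E[UV] = 1.35
Var(U) = 0.7 − (0.7)² = 0.21;  Var(V) = 3.175 − (1.725)² = 0.199375
Cov(U,V) = 1.35 − (0.7)(1.725) = 0.1425
Var(-U - V) = (-1)²·0.21 + (-1)²·0.199375 + 2·(-1)·(-1)·0.1425 = 0.694375

0.6944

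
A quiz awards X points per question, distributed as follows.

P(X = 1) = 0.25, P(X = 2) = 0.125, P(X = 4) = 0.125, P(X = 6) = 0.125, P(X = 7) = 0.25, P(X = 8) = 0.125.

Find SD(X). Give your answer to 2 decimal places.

E[X] = (1)(0.25) + (2)(0.125) + (4)(0.125) + (6)(0.125) + (7)(0.25) + (8)(0.125) = 4.5
E[X²] = (1)²(0.25) + (2)²(0.125) + (4)²(0.125) + (6)²(0.125) + (7)²(0.25) + (8)²(0.125) = 27.5
Var(X) = E[X²] − (E[X])² = 27.5 − (4.5)² = 7.25
SD(X) = √7.25 ≈ 2.69

2.69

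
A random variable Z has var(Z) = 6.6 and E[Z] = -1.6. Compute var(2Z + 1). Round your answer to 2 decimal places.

var(2Z + 1) = (2)²·var(Z) = 4·6.6 = 26.4

26.40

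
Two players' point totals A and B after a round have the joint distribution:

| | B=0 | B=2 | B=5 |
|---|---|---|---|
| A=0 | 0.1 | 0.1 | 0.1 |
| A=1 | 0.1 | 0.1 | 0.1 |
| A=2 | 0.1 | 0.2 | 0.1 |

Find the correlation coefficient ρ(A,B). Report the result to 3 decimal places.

E[A] = 1.1,  E[B] = 2.3
E[AB] = 2.5
Cov(A,B) = E[AB] − E[A]E[B] = 2.5 − (1.1)(2.3) = -0.03
Var(A) = 0.69,  Var(B) = 3.81
ρ = -0.03 / √(0.69·3.81) ≈ -0.019

-0.019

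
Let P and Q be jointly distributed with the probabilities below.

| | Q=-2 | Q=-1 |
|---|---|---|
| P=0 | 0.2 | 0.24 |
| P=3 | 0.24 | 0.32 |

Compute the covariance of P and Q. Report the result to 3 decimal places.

E[P] = 1.68,  E[Q] = -1.44
E[PQ] = -2.4
cov(P,Q) = E[PQ] − E[P]E[Q] = -2.4 − (1.68)(-1.44) = 0.0192

0.019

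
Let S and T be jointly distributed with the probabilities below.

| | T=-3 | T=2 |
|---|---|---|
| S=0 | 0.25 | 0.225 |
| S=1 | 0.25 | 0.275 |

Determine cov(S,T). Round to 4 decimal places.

0.0625

E[S] = 0.525,  E[T] = -0.5
E[ST] = -0.2
cov(S,T) = E[ST] − E[S]E[T] = -0.2 − (0.525)(-0.5) = 0.0625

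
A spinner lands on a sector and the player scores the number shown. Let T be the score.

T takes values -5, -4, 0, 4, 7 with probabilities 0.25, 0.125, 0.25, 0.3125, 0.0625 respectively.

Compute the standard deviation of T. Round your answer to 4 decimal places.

E[T] = (-5)(0.25) + (-4)(0.125) + (0)(0.25) + (4)(0.3125) + (7)(0.0625) = -0.0625
E[T²] = (-5)²(0.25) + (-4)²(0.125) + (0)²(0.25) + (4)²(0.3125) + (7)²(0.0625) = 16.3125
Var(T) = E[T²] − (E[T])² = 16.3125 − (-0.0625)² = 16.30859375
SD(T) = √16.30859375 ≈ 4.0384

4.0384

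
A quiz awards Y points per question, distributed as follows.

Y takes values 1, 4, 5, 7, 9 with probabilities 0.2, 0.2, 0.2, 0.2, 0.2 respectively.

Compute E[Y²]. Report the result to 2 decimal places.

E[Y²] = (1)²(0.2) + (4)²(0.2) + (5)²(0.2) + (7)²(0.2) + (9)²(0.2) = 34.4

34.40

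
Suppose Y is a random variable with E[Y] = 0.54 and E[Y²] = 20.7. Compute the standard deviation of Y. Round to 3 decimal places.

4.518

V(Y) = 20.7 − (0.54)² = 20.4084
SD(Y) = √20.4084 ≈ 4.518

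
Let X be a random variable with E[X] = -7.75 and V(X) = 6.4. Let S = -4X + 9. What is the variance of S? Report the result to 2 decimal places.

V(-4X + 9) = (-4)²·V(X) = 16·6.4 = 102.4

102.40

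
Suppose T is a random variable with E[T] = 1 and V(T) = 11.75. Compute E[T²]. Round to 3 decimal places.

12.750

E[T²] = V(T) + (E[T])² = 11.75 + (1)² = 12.75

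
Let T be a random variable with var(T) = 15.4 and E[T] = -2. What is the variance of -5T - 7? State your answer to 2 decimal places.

var(-5T - 7) = (-5)²·var(T) = 25·15.4 = 385

385.00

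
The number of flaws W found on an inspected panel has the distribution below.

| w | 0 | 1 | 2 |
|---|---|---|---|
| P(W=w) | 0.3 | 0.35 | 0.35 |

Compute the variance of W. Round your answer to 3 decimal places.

E[W] = (0)(0.3) + (1)(0.35) + (2)(0.35) = 1.05
E[W²] = (0)²(0.3) + (1)²(0.35) + (2)²(0.35) = 1.75
Var(W) = E[W²] − (E[W])² = 1.75 − (1.05)² = 0.6475

0.648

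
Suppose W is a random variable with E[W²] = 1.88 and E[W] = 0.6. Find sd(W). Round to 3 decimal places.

1.233

Var(W) = 1.88 − (0.6)² = 1.52
sd(W) = √1.52 ≈ 1.233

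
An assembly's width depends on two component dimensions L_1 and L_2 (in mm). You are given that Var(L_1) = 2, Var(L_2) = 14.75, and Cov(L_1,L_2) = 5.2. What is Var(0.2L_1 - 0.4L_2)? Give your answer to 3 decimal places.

1.608

Var(0.2L_1 - 0.4L_2) = (0.2)²·Var(L_1) + (-0.4)²·Var(L_2) + 2·(0.2)·(-0.4)·Cov(L_1,L_2)
= 0.04·2 + 0.16·14.75 + -0.16·5.2 = 1.608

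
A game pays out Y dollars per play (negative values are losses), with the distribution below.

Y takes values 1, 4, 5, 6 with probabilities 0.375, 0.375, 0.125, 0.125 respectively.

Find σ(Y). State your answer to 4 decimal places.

E[Y] = (1)(0.375) + (4)(0.375) + (5)(0.125) + (6)(0.125) = 3.25
E[Y²] = (1)²(0.375) + (4)²(0.375) + (5)²(0.125) + (6)²(0.125) = 14
var(Y) = E[Y²] − (E[Y])² = 14 − (3.25)² = 3.4375
σ(Y) = √3.4375 ≈ 1.8540

1.8540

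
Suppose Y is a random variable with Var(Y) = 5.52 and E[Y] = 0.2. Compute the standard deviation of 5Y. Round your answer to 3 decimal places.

11.747

Var(5Y) = (5)²·5.52 = 138
SD(5Y) = √138 ≈ 11.747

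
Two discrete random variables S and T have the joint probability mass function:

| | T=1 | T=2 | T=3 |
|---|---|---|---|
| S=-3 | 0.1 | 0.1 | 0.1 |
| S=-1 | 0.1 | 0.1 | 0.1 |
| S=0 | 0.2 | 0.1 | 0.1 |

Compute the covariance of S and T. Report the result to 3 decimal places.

E[S] = -1.2,  E[T] = 1.9
E[ST] = -2.4
Cov(S,T) = E[ST] − E[S]E[T] = -2.4 − (-1.2)(1.9) = -0.12

-0.120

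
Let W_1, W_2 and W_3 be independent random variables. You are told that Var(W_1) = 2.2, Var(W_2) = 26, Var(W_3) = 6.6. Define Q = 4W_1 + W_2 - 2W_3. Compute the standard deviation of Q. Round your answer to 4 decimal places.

9.3595

By independence, Var(Q) = (4)²Var(W_1) + (1)²Var(W_2) + (-2)²Var(W_3)
= (4)²·2.2 + (1)²·26 + (-2)²·6.6 = 87.6
SD(Q) = √87.6 ≈ 9.3595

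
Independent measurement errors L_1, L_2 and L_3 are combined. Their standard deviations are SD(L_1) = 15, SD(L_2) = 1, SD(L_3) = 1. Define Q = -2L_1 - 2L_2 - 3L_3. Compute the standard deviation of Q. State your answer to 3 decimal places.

30.216

Var(L_1) = 225, Var(L_2) = 1, Var(L_3) = 1
By independence, Var(Q) = (-2)²Var(L_1) + (-2)²Var(L_2) + (-3)²Var(L_3)
= (-2)²·225 + (-2)²·1 + (-3)²·1 = 913
SD(Q) = √913 ≈ 30.216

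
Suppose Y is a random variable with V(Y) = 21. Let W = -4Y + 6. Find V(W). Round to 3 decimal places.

V(-4Y + 6) = (-4)²·V(Y) = 16·21 = 336

336.000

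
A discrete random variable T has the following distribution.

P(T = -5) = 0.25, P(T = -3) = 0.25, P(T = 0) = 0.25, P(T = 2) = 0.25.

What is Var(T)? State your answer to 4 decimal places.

7.2500

E[T] = (-5)(0.25) + (-3)(0.25) + (0)(0.25) + (2)(0.25) = -1.5
E[T²] = (-5)²(0.25) + (-3)²(0.25) + (0)²(0.25) + (2)²(0.25) = 9.5
Var(T) = E[T²] − (E[T])² = 9.5 − (-1.5)² = 7.25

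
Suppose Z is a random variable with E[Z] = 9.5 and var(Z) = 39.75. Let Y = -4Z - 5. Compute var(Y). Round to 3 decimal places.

636.000

var(-4Z - 5) = (-4)²·var(Z) = 16·39.75 = 636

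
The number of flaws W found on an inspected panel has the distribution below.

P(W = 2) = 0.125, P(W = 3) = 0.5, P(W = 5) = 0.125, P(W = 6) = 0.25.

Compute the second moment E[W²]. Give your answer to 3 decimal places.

17.125

E[W²] = (2)²(0.125) + (3)²(0.5) + (5)²(0.125) + (6)²(0.25) = 17.125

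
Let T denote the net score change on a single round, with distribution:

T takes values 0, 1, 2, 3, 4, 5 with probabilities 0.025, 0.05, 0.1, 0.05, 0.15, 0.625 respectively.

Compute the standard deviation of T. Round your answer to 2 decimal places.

E[T] = (0)(0.025) + (1)(0.05) + (2)(0.1) + (3)(0.05) + (4)(0.15) + (5)(0.625) = 4.125
E[T²] = (0)²(0.025) + (1)²(0.05) + (2)²(0.1) + (3)²(0.05) + (4)²(0.15) + (5)²(0.625) = 18.925
var(T) = E[T²] − (E[T])² = 18.925 − (4.125)² = 1.909375
SD(T) = √1.909375 ≈ 1.38

1.38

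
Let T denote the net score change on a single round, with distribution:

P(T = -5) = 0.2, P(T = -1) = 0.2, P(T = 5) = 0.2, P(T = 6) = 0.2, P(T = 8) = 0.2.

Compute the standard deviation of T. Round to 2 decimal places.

4.84

E[T] = (-5)(0.2) + (-1)(0.2) + (5)(0.2) + (6)(0.2) + (8)(0.2) = 2.6
E[T²] = (-5)²(0.2) + (-1)²(0.2) + (5)²(0.2) + (6)²(0.2) + (8)²(0.2) = 30.2
Var(T) = E[T²] − (E[T])² = 30.2 − (2.6)² = 23.44
sd(T) = √23.44 ≈ 4.84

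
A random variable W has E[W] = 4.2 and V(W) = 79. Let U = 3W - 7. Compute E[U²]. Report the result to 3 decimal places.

E[3W - 7] = 3·4.2 − 7 = 5.6
V(3W - 7) = (3)²·79 = 711
E[U²] = V(U) + (E[U])² = 711 + (5.6)² = 742.36

742.360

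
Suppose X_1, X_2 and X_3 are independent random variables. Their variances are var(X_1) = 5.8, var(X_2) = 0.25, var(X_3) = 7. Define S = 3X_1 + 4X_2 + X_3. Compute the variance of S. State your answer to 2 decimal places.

63.20

By independence, var(S) = (3)²var(X_1) + (4)²var(X_2) + (1)²var(X_3)
= (3)²·5.8 + (4)²·0.25 + (1)²·7 = 63.2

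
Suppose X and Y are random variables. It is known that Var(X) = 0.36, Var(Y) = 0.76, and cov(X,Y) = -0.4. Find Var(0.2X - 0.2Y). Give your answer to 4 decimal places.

Var(0.2X - 0.2Y) = (0.2)²·Var(X) + (-0.2)²·Var(Y) + 2·(0.2)·(-0.2)·cov(X,Y)
= 0.04·0.36 + 0.04·0.76 + -0.08·-0.4 = 0.0768

0.0768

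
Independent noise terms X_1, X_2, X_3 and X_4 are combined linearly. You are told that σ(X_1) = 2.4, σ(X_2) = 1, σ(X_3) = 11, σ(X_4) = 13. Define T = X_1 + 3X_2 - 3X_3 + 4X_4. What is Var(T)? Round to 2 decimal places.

Var(X_1) = 5.76, Var(X_2) = 1, Var(X_3) = 121, Var(X_4) = 169
By independence, Var(T) = (1)²Var(X_1) + (3)²Var(X_2) + (-3)²Var(X_3) + (4)²Var(X_4)
= (1)²·5.76 + (3)²·1 + (-3)²·121 + (4)²·169 = 3807.76

3807.76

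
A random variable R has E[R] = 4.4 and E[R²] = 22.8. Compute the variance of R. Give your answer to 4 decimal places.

Var(R) = 22.8 − (4.4)² = 3.44

3.4400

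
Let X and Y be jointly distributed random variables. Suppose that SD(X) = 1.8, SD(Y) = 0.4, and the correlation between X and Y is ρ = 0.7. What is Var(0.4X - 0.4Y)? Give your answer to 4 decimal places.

Var(X) = (1.8)² = 3.24;  Var(Y) = (0.4)² = 0.16
cov(X,Y) = ρ·SD(X)·SD(Y) = 0.7·1.8·0.4 = 0.504
Var(0.4X - 0.4Y) = (0.4)²·Var(X) + (-0.4)²·Var(Y) + 2·(0.4)·(-0.4)·cov(X,Y)
= 0.16·3.24 + 0.16·0.16 + -0.32·0.504 = 0.38272

0.3827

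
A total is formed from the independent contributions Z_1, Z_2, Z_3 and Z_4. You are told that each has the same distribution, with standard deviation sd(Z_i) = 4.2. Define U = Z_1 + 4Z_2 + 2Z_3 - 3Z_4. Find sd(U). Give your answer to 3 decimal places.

23.004

V(Z_i) = (4.2)² = 17.64
By independence, V(U) = (1)²V(Z_1) + (4)²V(Z_2) + (2)²V(Z_3) + (-3)²V(Z_4)
= (1)²·17.64 + (4)²·17.64 + (2)²·17.64 + (-3)²·17.64 = 529.2
sd(U) = √529.2 ≈ 23.004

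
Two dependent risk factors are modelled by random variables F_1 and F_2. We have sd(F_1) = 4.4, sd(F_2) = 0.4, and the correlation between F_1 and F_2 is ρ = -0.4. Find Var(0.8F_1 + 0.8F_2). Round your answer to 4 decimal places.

11.5917

Var(F_1) = (4.4)² = 19.36;  Var(F_2) = (0.4)² = 0.16
Cov(F_1,F_2) = ρ·sd(F_1)·sd(F_2) = -0.4·4.4·0.4 = -0.704
Var(0.8F_1 + 0.8F_2) = (0.8)²·Var(F_1) + (0.8)²·Var(F_2) + 2·(0.8)·(0.8)·Cov(F_1,F_2)
= 0.64·19.36 + 0.64·0.16 + 1.28·-0.704 = 11.59168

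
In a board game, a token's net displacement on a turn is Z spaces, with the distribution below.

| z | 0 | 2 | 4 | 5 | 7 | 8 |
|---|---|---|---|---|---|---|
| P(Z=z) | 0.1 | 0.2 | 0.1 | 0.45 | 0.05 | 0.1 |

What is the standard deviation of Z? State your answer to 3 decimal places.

2.205

E[Z] = (0)(0.1) + (2)(0.2) + (4)(0.1) + (5)(0.45) + (7)(0.05) + (8)(0.1) = 4.2
E[Z²] = (0)²(0.1) + (2)²(0.2) + (4)²(0.1) + (5)²(0.45) + (7)²(0.05) + (8)²(0.1) = 22.5
var(Z) = E[Z²] − (E[Z])² = 22.5 − (4.2)² = 4.86
SD(Z) = √4.86 ≈ 2.205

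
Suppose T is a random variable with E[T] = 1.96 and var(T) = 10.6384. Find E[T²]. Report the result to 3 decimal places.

E[T²] = var(T) + (E[T])² = 10.6384 + (1.96)² = 14.48

14.480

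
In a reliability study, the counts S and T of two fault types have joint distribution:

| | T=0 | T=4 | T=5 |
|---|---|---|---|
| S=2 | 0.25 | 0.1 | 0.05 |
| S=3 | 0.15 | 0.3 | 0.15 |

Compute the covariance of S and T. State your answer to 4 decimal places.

E[S] = 2.6,  E[T] = 2.6
E[ST] = 7.15
Cov(S,T) = E[ST] − E[S]E[T] = 7.15 − (2.6)(2.6) = 0.39

0.3900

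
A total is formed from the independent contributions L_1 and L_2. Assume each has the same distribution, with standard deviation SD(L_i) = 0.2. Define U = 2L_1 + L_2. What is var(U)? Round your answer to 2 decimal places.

var(L_i) = (0.2)² = 0.04
By independence, var(U) = (2)²var(L_1) + (1)²var(L_2)
= (2)²·0.04 + (1)²·0.04 = 0.2

0.20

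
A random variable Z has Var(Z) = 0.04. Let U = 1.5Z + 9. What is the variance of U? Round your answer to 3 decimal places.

0.090

Var(1.5Z + 9) = (1.5)²·Var(Z) = 2.25·0.04 = 0.09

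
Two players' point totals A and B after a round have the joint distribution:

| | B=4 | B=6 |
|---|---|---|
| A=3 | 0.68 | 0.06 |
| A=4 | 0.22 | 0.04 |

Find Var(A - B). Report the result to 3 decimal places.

0.496

E[A] = 3.26,  E[B] = 4.2,  E[AB] = 13.72
Var(A) = 10.82 − (3.26)² = 0.1924;  Var(B) = 18 − (4.2)² = 0.36
cov(A,B) = 13.72 − (3.26)(4.2) = 0.028
Var(A - B) = (1)²·0.1924 + (-1)²·0.36 + 2·(1)·(-1)·0.028 = 0.4964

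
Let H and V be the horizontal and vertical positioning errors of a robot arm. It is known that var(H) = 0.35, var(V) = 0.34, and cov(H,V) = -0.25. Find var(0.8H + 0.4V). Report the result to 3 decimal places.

var(0.8H + 0.4V) = (0.8)²·var(H) + (0.4)²·var(V) + 2·(0.8)·(0.4)·cov(H,V)
= 0.64·0.35 + 0.16·0.34 + 0.64·-0.25 = 0.1184

0.118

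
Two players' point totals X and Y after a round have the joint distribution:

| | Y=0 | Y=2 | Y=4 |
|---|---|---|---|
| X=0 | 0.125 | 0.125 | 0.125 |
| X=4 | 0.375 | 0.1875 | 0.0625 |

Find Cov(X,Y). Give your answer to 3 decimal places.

E[X] = 2.5,  E[Y] = 1.375
E[XY] = 2.5
Cov(X,Y) = E[XY] − E[X]E[Y] = 2.5 − (2.5)(1.375) = -0.9375

-0.938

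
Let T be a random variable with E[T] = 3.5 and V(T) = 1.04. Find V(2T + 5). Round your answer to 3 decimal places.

V(2T + 5) = (2)²·V(T) = 4·1.04 = 4.16

4.160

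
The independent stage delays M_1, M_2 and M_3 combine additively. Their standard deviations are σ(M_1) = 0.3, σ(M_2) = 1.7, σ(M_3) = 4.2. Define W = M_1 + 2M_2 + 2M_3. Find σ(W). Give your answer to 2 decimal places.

var(M_1) = 0.09, var(M_2) = 2.89, var(M_3) = 17.64
By independence, var(W) = (1)²var(M_1) + (2)²var(M_2) + (2)²var(M_3)
= (1)²·0.09 + (2)²·2.89 + (2)²·17.64 = 82.21
σ(W) = √82.21 ≈ 9.07

9.07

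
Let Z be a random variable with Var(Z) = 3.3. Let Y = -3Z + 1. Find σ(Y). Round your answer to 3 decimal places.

Var(-3Z + 1) = (-3)²·3.3 = 29.7
σ(Y) = √29.7 ≈ 5.450

5.450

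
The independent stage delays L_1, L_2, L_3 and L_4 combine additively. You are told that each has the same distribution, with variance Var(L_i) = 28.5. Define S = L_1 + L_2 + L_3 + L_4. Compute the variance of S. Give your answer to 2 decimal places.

By independence, Var(S) = (1)²Var(L_1) + (1)²Var(L_2) + (1)²Var(L_3) + (1)²Var(L_4)
= (1)²·28.5 + (1)²·28.5 + (1)²·28.5 + (1)²·28.5 = 114

114.00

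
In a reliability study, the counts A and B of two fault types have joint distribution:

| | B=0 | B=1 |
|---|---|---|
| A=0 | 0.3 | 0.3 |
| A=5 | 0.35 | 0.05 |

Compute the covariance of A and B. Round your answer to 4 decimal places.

E[A] = 2,  E[B] = 0.35
E[AB] = 0.25
Cov(A,B) = E[AB] − E[A]E[B] = 0.25 − (2)(0.35) = -0.45

-0.4500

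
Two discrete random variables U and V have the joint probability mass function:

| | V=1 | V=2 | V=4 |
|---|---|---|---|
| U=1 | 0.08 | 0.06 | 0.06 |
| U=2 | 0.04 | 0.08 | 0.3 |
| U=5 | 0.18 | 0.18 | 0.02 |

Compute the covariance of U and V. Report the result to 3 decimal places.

E[U] = 2.94,  E[V] = 2.46
E[UV] = 6.34
cov(U,V) = E[UV] − E[U]E[V] = 6.34 − (2.94)(2.46) = -0.8924

-0.892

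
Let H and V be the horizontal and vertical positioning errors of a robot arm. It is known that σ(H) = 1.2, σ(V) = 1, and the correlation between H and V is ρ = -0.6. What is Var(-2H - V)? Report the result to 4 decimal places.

3.8800

Var(H) = (1.2)² = 1.44;  Var(V) = (1)² = 1
cov(H,V) = ρ·σ(H)·σ(V) = -0.6·1.2·1 = -0.72
Var(-2H - V) = (-2)²·Var(H) + (-1)²·Var(V) + 2·(-2)·(-1)·cov(H,V)
= 4·1.44 + 1·1 + 4·-0.72 = 3.88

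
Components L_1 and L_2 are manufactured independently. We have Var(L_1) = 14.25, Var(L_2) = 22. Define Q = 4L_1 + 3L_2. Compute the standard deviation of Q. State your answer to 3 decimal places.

20.640

By independence, Var(Q) = (4)²Var(L_1) + (3)²Var(L_2)
= (4)²·14.25 + (3)²·22 = 426
σ(Q) = √426 ≈ 20.640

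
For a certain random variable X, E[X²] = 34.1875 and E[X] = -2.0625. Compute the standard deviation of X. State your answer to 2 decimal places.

var(X) = 34.1875 − (-2.0625)² = 29.93359375
SD(X) = √29.93359375 ≈ 5.47

5.47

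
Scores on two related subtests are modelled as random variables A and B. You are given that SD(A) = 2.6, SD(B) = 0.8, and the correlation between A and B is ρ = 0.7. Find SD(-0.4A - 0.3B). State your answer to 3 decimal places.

1.220

V(A) = (2.6)² = 6.76;  V(B) = (0.8)² = 0.64
Cov(A,B) = ρ·SD(A)·SD(B) = 0.7·2.6·0.8 = 1.456
V(-0.4A - 0.3B) = (-0.4)²·V(A) + (-0.3)²·V(B) + 2·(-0.4)·(-0.3)·Cov(A,B)
= 0.16·6.76 + 0.09·0.64 + 0.24·1.456 = 1.48864
SD(-0.4A - 0.3B) = √1.48864 ≈ 1.220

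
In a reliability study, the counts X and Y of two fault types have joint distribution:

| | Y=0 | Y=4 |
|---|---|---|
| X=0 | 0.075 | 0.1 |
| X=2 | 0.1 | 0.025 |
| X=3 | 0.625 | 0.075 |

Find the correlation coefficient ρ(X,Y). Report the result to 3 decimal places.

-0.431

E[X] = 2.35,  E[Y] = 0.8
E[XY] = 1.1
cov(X,Y) = E[XY] − E[X]E[Y] = 1.1 − (2.35)(0.8) = -0.78
var(X) = 1.2775,  var(Y) = 2.56
ρ = -0.78 / √(1.2775·2.56) ≈ -0.431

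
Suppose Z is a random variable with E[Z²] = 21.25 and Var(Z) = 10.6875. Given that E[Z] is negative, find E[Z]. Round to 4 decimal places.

(E[Z])² = E[Z²] − Var(Z) = 21.25 − 10.6875 = 10.5625
E[Z] = −√10.5625 = -3.25

-3.2500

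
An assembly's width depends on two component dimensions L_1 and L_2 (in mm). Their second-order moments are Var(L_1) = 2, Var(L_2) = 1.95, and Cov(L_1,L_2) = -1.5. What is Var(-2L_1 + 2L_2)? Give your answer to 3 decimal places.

27.800

Var(-2L_1 + 2L_2) = (-2)²·Var(L_1) + (2)²·Var(L_2) + 2·(-2)·(2)·Cov(L_1,L_2)
= 4·2 + 4·1.95 + -8·-1.5 = 27.8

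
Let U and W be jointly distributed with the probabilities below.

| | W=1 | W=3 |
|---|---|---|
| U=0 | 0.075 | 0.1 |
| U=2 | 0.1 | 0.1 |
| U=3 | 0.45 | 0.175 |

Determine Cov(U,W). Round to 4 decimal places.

-0.2563

E[U] = 2.275,  E[W] = 1.75
E[UW] = 3.725
Cov(U,W) = E[UW] − E[U]E[W] = 3.725 − (2.275)(1.75) = -0.25625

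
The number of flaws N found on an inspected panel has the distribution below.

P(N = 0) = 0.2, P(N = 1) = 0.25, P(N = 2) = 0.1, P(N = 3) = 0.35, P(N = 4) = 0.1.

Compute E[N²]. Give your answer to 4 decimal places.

5.4000

E[N²] = (0)²(0.2) + (1)²(0.25) + (2)²(0.1) + (3)²(0.35) + (4)²(0.1) = 5.4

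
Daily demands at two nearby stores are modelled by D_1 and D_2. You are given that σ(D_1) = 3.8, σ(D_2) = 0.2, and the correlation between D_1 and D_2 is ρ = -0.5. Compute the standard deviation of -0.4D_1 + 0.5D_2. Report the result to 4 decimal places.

1.5724

Var(D_1) = (3.8)² = 14.44;  Var(D_2) = (0.2)² = 0.04
cov(D_1,D_2) = ρ·σ(D_1)·σ(D_2) = -0.5·3.8·0.2 = -0.38
Var(-0.4D_1 + 0.5D_2) = (-0.4)²·Var(D_1) + (0.5)²·Var(D_2) + 2·(-0.4)·(0.5)·cov(D_1,D_2)
= 0.16·14.44 + 0.25·0.04 + -0.4·-0.38 = 2.4724
σ(-0.4D_1 + 0.5D_2) = √2.4724 ≈ 1.5724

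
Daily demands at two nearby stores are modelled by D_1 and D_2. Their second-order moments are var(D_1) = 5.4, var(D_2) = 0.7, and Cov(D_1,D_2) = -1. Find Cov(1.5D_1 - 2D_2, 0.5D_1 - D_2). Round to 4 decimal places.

Cov(1.5D_1 - 2D_2, 0.5D_1 - D_2) = (1.5)(0.5)var(D_1) + (-2)(-1)var(D_2) + [(1.5)(-1) + (-2)(0.5)]Cov(D_1,D_2)
= 0.75·5.4 + 2·0.7 + -2.5·-1 = 7.95

7.9500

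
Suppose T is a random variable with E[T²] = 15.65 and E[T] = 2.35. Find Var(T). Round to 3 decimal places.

10.128

Var(T) = 15.65 − (2.35)² = 10.1275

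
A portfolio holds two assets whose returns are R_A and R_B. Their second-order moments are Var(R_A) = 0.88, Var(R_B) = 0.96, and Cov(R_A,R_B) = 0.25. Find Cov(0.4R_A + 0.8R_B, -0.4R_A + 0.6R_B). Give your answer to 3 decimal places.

Cov(0.4R_A + 0.8R_B, -0.4R_A + 0.6R_B) = (0.4)(-0.4)Var(R_A) + (0.8)(0.6)Var(R_B) + [(0.4)(0.6) + (0.8)(-0.4)]Cov(R_A,R_B)
= -0.16·0.88 + 0.48·0.96 + -0.08·0.25 = 0.3

0.300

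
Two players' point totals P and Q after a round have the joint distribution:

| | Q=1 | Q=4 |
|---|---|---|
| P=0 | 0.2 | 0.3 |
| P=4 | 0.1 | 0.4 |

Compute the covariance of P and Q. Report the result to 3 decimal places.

E[P] = 2,  E[Q] = 3.1
E[PQ] = 6.8
Cov(P,Q) = E[PQ] − E[P]E[Q] = 6.8 − (2)(3.1) = 0.6

0.600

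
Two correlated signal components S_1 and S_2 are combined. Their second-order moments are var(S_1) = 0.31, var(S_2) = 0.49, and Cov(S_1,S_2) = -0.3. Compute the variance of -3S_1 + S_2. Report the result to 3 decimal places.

5.080

var(-3S_1 + S_2) = (-3)²·var(S_1) + (1)²·var(S_2) + 2·(-3)·(1)·Cov(S_1,S_2)
= 9·0.31 + 1·0.49 + -6·-0.3 = 5.08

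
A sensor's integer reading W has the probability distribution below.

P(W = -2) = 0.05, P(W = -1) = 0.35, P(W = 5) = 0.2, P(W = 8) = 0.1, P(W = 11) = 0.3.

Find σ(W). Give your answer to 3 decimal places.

5.160

E[W] = (-2)(0.05) + (-1)(0.35) + (5)(0.2) + (8)(0.1) + (11)(0.3) = 4.65
E[W²] = (-2)²(0.05) + (-1)²(0.35) + (5)²(0.2) + (8)²(0.1) + (11)²(0.3) = 48.25
V(W) = E[W²] − (E[W])² = 48.25 − (4.65)² = 26.6275
σ(W) = √26.6275 ≈ 5.160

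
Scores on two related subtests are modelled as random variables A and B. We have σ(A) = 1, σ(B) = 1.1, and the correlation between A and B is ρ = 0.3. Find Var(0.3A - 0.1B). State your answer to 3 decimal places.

Var(A) = (1)² = 1;  Var(B) = (1.1)² = 1.21
Cov(A,B) = ρ·σ(A)·σ(B) = 0.3·1·1.1 = 0.33
Var(0.3A - 0.1B) = (0.3)²·Var(A) + (-0.1)²·Var(B) + 2·(0.3)·(-0.1)·Cov(A,B)
= 0.09·1 + 0.01·1.21 + -0.06·0.33 = 0.0823

0.082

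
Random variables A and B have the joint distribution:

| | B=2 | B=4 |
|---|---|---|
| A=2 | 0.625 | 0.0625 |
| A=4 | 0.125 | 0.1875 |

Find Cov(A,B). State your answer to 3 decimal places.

0.438

E[A] = 2.625,  E[B] = 2.5
E[AB] = 7
Cov(A,B) = E[AB] − E[A]E[B] = 7 − (2.625)(2.5) = 0.4375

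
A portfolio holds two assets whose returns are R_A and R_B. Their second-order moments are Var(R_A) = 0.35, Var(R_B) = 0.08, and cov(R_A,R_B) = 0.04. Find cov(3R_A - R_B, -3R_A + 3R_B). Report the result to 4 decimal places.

cov(3R_A - R_B, -3R_A + 3R_B) = (3)(-3)Var(R_A) + (-1)(3)Var(R_B) + [(3)(3) + (-1)(-3)]cov(R_A,R_B)
= -9·0.35 + -3·0.08 + 12·0.04 = -2.91

-2.9100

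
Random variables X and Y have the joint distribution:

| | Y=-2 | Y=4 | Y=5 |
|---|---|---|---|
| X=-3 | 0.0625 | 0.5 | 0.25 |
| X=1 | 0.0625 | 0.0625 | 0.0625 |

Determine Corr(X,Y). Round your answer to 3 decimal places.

-0.275

E[X] = -2.25,  E[Y] = 3.5625
E[XY] = -8.9375
Cov(X,Y) = E[XY] − E[X]E[Y] = -8.9375 − (-2.25)(3.5625) = -0.921875
Var(X) = 2.4375,  Var(Y) = 4.62109375
ρ = -0.921875 / √(2.4375·4.62109375) ≈ -0.275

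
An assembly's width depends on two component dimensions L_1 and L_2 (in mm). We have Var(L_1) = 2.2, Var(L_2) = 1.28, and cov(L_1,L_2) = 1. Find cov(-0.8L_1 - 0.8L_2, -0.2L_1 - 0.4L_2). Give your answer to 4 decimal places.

cov(-0.8L_1 - 0.8L_2, -0.2L_1 - 0.4L_2) = (-0.8)(-0.2)Var(L_1) + (-0.8)(-0.4)Var(L_2) + [(-0.8)(-0.4) + (-0.8)(-0.2)]cov(L_1,L_2)
= 0.16·2.2 + 0.32·1.28 + 0.48·1 = 1.2416

1.2416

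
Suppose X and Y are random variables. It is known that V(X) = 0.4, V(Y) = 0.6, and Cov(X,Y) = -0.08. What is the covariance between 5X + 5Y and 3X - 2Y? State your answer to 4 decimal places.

Cov(5X + 5Y, 3X - 2Y) = (5)(3)V(X) + (5)(-2)V(Y) + [(5)(-2) + (5)(3)]Cov(X,Y)
= 15·0.4 + -10·0.6 + 5·-0.08 = -0.4

-0.4000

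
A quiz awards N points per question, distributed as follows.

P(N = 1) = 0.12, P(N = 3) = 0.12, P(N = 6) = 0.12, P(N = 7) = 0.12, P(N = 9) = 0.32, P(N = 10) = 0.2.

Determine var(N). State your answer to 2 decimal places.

9.43

E[N] = (1)(0.12) + (3)(0.12) + (6)(0.12) + (7)(0.12) + (9)(0.32) + (10)(0.2) = 6.92
E[N²] = (1)²(0.12) + (3)²(0.12) + (6)²(0.12) + (7)²(0.12) + (9)²(0.32) + (10)²(0.2) = 57.32
var(N) = E[N²] − (E[N])² = 57.32 − (6.92)² = 9.4336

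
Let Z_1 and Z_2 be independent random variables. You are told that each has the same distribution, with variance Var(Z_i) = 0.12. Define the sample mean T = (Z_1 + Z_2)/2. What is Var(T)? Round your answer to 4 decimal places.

By independence, Var(T) = (0.5)²Var(Z_1) + (0.5)²Var(Z_2)
= (0.5)²·0.12 + (0.5)²·0.12 = 0.06

0.0600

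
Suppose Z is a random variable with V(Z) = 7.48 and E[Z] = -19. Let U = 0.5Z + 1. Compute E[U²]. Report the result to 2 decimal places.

74.12

E[0.5Z + 1] = 0.5·-19 + 1 = -8.5
V(0.5Z + 1) = (0.5)²·7.48 = 1.87
E[U²] = V(U) + (E[U])² = 1.87 + (-8.5)² = 74.12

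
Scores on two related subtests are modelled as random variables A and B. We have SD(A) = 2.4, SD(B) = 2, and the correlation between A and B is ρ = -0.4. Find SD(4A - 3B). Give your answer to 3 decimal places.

13.200

Var(A) = (2.4)² = 5.76;  Var(B) = (2)² = 4
Cov(A,B) = ρ·SD(A)·SD(B) = -0.4·2.4·2 = -1.92
Var(4A - 3B) = (4)²·Var(A) + (-3)²·Var(B) + 2·(4)·(-3)·Cov(A,B)
= 16·5.76 + 9·4 + -24·-1.92 = 174.24
SD(4A - 3B) = √174.24 ≈ 13.200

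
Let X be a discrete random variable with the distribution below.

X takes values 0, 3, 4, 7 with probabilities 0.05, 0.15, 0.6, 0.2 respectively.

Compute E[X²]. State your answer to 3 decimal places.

20.750

E[X²] = (0)²(0.05) + (3)²(0.15) + (4)²(0.6) + (7)²(0.2) = 20.75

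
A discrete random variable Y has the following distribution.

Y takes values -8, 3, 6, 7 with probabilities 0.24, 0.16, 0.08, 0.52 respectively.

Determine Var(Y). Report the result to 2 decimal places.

37.98

E[Y] = (-8)(0.24) + (3)(0.16) + (6)(0.08) + (7)(0.52) = 2.68
E[Y²] = (-8)²(0.24) + (3)²(0.16) + (6)²(0.08) + (7)²(0.52) = 45.16
Var(Y) = E[Y²] − (E[Y])² = 45.16 − (2.68)² = 37.9776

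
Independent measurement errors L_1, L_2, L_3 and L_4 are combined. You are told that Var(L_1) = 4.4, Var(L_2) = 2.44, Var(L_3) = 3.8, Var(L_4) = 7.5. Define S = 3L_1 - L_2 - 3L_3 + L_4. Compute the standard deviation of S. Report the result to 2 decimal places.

By independence, Var(S) = (3)²Var(L_1) + (-1)²Var(L_2) + (-3)²Var(L_3) + (1)²Var(L_4)
= (3)²·4.4 + (-1)²·2.44 + (-3)²·3.8 + (1)²·7.5 = 83.74
SD(S) = √83.74 ≈ 9.15

9.15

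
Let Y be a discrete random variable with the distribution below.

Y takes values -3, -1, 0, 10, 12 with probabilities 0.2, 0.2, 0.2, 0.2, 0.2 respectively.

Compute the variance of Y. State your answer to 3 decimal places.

37.840

E[Y] = (-3)(0.2) + (-1)(0.2) + (0)(0.2) + (10)(0.2) + (12)(0.2) = 3.6
E[Y²] = (-3)²(0.2) + (-1)²(0.2) + (0)²(0.2) + (10)²(0.2) + (12)²(0.2) = 50.8
V(Y) = E[Y²] − (E[Y])² = 50.8 − (3.6)² = 37.84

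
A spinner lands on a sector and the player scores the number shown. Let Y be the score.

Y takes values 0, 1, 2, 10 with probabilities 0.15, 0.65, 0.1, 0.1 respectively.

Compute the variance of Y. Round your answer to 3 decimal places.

7.628

E[Y] = (0)(0.15) + (1)(0.65) + (2)(0.1) + (10)(0.1) = 1.85
E[Y²] = (0)²(0.15) + (1)²(0.65) + (2)²(0.1) + (10)²(0.1) = 11.05
Var(Y) = E[Y²] − (E[Y])² = 11.05 − (1.85)² = 7.6275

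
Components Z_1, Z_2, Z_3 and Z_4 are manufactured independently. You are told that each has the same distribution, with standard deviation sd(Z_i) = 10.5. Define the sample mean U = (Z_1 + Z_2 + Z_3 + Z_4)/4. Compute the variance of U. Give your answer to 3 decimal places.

27.563

V(Z_i) = (10.5)² = 110.25
By independence, V(U) = (0.25)²V(Z_1) + (0.25)²V(Z_2) + (0.25)²V(Z_3) + (0.25)²V(Z_4)
= (0.25)²·110.25 + (0.25)²·110.25 + (0.25)²·110.25 + (0.25)²·110.25 = 27.5625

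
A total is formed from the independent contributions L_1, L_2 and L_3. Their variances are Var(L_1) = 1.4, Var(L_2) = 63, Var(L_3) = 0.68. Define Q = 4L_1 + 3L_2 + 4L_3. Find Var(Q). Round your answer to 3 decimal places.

600.280

By independence, Var(Q) = (4)²Var(L_1) + (3)²Var(L_2) + (4)²Var(L_3)
= (4)²·1.4 + (3)²·63 + (4)²·0.68 = 600.28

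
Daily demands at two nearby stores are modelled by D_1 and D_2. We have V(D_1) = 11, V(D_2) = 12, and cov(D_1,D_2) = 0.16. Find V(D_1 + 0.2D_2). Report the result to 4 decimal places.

11.5440

V(D_1 + 0.2D_2) = (1)²·V(D_1) + (0.2)²·V(D_2) + 2·(1)·(0.2)·cov(D_1,D_2)
= 1·11 + 0.04·12 + 0.4·0.16 = 11.544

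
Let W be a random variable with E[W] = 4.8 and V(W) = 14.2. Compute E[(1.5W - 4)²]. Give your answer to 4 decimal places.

42.1900

E[1.5W - 4] = 1.5·4.8 − 4 = 3.2
V(1.5W - 4) = (1.5)²·14.2 = 31.95
E[(1.5W - 4)²] = V((1.5W - 4)) + (E[(1.5W - 4)])² = 31.95 + (3.2)² = 42.19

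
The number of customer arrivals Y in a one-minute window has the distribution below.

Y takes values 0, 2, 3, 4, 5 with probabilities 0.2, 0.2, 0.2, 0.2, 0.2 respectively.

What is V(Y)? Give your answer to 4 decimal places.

2.9600

E[Y] = (0)(0.2) + (2)(0.2) + (3)(0.2) + (4)(0.2) + (5)(0.2) = 2.8
E[Y²] = (0)²(0.2) + (2)²(0.2) + (3)²(0.2) + (4)²(0.2) + (5)²(0.2) = 10.8
V(Y) = E[Y²] − (E[Y])² = 10.8 − (2.8)² = 2.96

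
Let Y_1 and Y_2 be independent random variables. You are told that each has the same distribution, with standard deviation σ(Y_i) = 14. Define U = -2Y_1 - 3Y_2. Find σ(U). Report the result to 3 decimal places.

V(Y_i) = (14)² = 196
By independence, V(U) = (-2)²V(Y_1) + (-3)²V(Y_2)
= (-2)²·196 + (-3)²·196 = 2548
σ(U) = √2548 ≈ 50.478

50.478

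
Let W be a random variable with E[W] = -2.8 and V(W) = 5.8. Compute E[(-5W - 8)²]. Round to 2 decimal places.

181.00

E[-5W - 8] = -5·-2.8 − 8 = 6
V(-5W - 8) = (-5)²·5.8 = 145
E[(-5W - 8)²] = V((-5W - 8)) + (E[(-5W - 8)])² = 145 + (6)² = 181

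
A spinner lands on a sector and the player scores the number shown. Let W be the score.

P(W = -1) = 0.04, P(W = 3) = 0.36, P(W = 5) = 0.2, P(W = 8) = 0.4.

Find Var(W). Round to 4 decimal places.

6.4224

E[W] = (-1)(0.04) + (3)(0.36) + (5)(0.2) + (8)(0.4) = 5.24
E[W²] = (-1)²(0.04) + (3)²(0.36) + (5)²(0.2) + (8)²(0.4) = 33.88
Var(W) = E[W²] − (E[W])² = 33.88 − (5.24)² = 6.4224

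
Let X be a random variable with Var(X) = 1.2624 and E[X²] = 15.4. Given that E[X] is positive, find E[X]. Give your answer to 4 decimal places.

(E[X])² = E[X²] − Var(X) = 15.4 − 1.2624 = 14.1376
E[X] = √14.1376 = 3.76

3.7600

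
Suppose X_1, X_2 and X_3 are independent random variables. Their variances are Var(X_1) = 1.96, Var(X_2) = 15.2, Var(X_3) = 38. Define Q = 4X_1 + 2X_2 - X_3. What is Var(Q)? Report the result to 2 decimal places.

By independence, Var(Q) = (4)²Var(X_1) + (2)²Var(X_2) + (-1)²Var(X_3)
= (4)²·1.96 + (2)²·15.2 + (-1)²·38 = 130.16

130.16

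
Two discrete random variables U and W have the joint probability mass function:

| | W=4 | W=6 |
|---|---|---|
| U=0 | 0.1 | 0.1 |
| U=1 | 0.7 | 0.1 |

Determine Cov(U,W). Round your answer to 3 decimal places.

E[U] = 0.8,  E[W] = 4.4
E[UW] = 3.4
Cov(U,W) = E[UW] − E[U]E[W] = 3.4 − (0.8)(4.4) = -0.12

-0.120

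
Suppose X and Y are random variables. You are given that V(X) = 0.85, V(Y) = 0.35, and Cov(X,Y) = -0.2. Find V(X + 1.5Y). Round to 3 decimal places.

1.038

V(X + 1.5Y) = (1)²·V(X) + (1.5)²·V(Y) + 2·(1)·(1.5)·Cov(X,Y)
= 1·0.85 + 2.25·0.35 + 3·-0.2 = 1.0375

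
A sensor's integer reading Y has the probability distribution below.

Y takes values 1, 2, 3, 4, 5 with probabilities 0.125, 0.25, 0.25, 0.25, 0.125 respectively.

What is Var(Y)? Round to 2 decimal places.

E[Y] = (1)(0.125) + (2)(0.25) + (3)(0.25) + (4)(0.25) + (5)(0.125) = 3
E[Y²] = (1)²(0.125) + (2)²(0.25) + (3)²(0.25) + (4)²(0.25) + (5)²(0.125) = 10.5
Var(Y) = E[Y²] − (E[Y])² = 10.5 − (3)² = 1.5

1.50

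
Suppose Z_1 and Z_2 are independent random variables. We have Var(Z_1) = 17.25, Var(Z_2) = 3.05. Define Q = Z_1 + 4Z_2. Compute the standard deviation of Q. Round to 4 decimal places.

By independence, Var(Q) = (1)²Var(Z_1) + (4)²Var(Z_2)
= (1)²·17.25 + (4)²·3.05 = 66.05
σ(Q) = √66.05 ≈ 8.1271

8.1271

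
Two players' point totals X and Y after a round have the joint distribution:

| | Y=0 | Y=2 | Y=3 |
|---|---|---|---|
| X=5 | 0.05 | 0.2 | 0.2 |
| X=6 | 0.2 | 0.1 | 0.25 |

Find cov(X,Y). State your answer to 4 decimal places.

-0.1225

E[X] = 5.55,  E[Y] = 1.95
E[XY] = 10.7
cov(X,Y) = E[XY] − E[X]E[Y] = 10.7 − (5.55)(1.95) = -0.1225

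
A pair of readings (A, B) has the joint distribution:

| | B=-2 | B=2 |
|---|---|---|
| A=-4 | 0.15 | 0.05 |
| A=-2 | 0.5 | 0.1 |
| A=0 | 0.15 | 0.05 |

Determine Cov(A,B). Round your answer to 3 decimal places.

0.000

E[A] = -2,  E[B] = -1.2
E[AB] = 2.4
Cov(A,B) = E[AB] − E[A]E[B] = 2.4 − (-2)(-1.2) = 0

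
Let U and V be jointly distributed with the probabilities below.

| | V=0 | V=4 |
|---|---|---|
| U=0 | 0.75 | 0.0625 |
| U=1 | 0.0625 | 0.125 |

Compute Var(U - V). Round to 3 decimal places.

1.871

E[U] = 0.1875,  E[V] = 0.75,  E[UV] = 0.5
Var(U) = 0.1875 − (0.1875)² = 0.15234375;  Var(V) = 3 − (0.75)² = 2.4375
Cov(U,V) = 0.5 − (0.1875)(0.75) = 0.359375
Var(U - V) = (1)²·0.15234375 + (-1)²·2.4375 + 2·(1)·(-1)·0.359375 = 1.87109375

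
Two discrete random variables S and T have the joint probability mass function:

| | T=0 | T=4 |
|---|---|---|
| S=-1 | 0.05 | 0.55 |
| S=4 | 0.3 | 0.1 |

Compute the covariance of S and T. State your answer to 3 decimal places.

E[S] = 1,  E[T] = 2.6
E[ST] = -0.6
Cov(S,T) = E[ST] − E[S]E[T] = -0.6 − (1)(2.6) = -3.2

-3.200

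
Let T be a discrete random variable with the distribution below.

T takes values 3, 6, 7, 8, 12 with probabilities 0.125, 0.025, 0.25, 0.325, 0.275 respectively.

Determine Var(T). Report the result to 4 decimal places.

E[T] = (3)(0.125) + (6)(0.025) + (7)(0.25) + (8)(0.325) + (12)(0.275) = 8.175
E[T²] = (3)²(0.125) + (6)²(0.025) + (7)²(0.25) + (8)²(0.325) + (12)²(0.275) = 74.675
Var(T) = E[T²] − (E[T])² = 74.675 − (8.175)² = 7.844375

7.8444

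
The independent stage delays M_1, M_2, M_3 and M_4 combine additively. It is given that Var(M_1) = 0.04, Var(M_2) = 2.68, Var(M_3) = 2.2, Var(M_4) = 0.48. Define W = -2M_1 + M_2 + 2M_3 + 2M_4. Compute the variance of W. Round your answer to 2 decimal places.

13.56

By independence, Var(W) = (-2)²Var(M_1) + (1)²Var(M_2) + (2)²Var(M_3) + (2)²Var(M_4)
= (-2)²·0.04 + (1)²·2.68 + (2)²·2.2 + (2)²·0.48 = 13.56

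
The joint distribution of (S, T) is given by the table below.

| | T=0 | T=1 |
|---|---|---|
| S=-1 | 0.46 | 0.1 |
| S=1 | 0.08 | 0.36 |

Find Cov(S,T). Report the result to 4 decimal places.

E[S] = -0.12,  E[T] = 0.46
E[ST] = 0.26
Cov(S,T) = E[ST] − E[S]E[T] = 0.26 − (-0.12)(0.46) = 0.3152

0.3152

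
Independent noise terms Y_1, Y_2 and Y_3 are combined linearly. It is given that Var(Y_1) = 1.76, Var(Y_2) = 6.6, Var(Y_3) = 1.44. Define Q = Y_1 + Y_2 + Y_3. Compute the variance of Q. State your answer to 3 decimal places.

9.800

By independence, Var(Q) = (1)²Var(Y_1) + (1)²Var(Y_2) + (1)²Var(Y_3)
= (1)²·1.76 + (1)²·6.6 + (1)²·1.44 = 9.8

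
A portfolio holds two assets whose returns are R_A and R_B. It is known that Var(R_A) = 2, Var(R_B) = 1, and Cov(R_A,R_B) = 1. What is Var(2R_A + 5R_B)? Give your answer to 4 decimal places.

Var(2R_A + 5R_B) = (2)²·Var(R_A) + (5)²·Var(R_B) + 2·(2)·(5)·Cov(R_A,R_B)
= 4·2 + 25·1 + 20·1 = 53

53.0000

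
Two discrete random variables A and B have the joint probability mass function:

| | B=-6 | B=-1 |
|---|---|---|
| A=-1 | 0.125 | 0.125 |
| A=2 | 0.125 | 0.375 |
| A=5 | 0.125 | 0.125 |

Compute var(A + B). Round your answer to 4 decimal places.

10.3594

E[A] = 2,  E[B] = -2.875,  E[AB] = -5.75
var(A) = 8.5 − (2)² = 4.5;  var(B) = 14.125 − (-2.875)² = 5.859375
Cov(A,B) = -5.75 − (2)(-2.875) = 0
var(A + B) = (1)²·4.5 + (1)²·5.859375 + 2·(1)·(1)·0 = 10.359375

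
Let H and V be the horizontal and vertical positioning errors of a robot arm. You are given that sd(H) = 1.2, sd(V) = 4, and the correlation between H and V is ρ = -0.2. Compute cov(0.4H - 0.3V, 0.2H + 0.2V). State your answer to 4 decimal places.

Var(H) = (1.2)² = 1.44;  Var(V) = (4)² = 16
cov(H,V) = ρ·sd(H)·sd(V) = -0.2·1.2·4 = -0.96
cov(0.4H - 0.3V, 0.2H + 0.2V) = (0.4)(0.2)Var(H) + (-0.3)(0.2)Var(V) + [(0.4)(0.2) + (-0.3)(0.2)]cov(H,V)
= 0.08·1.44 + -0.06·16 + 0.02·-0.96 = -0.864

-0.8640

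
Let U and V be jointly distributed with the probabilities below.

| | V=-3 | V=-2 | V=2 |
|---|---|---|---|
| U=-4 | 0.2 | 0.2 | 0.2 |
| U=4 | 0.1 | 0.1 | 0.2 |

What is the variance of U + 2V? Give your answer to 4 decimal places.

41.1600

E[U] = -0.8,  E[V] = -0.7,  E[UV] = 2
Var(U) = 16 − (-0.8)² = 15.36;  Var(V) = 5.5 − (-0.7)² = 5.01
Cov(U,V) = 2 − (-0.8)(-0.7) = 1.44
Var(U + 2V) = (1)²·15.36 + (2)²·5.01 + 2·(1)·(2)·1.44 = 41.16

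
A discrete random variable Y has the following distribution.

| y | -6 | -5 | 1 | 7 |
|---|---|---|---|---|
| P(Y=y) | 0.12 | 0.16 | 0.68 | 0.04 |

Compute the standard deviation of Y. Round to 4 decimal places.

3.2629

E[Y] = (-6)(0.12) + (-5)(0.16) + (1)(0.68) + (7)(0.04) = -0.56
E[Y²] = (-6)²(0.12) + (-5)²(0.16) + (1)²(0.68) + (7)²(0.04) = 10.96
var(Y) = E[Y²] − (E[Y])² = 10.96 − (-0.56)² = 10.6464
sd(Y) = √10.6464 ≈ 3.2629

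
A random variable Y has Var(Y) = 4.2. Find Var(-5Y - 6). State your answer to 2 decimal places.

Var(-5Y - 6) = (-5)²·Var(Y) = 25·4.2 = 105

105.00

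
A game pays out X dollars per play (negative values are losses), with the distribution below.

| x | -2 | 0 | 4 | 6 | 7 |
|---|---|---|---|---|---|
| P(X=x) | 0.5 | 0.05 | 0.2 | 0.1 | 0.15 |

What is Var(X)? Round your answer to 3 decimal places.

14.048

E[X] = (-2)(0.5) + (0)(0.05) + (4)(0.2) + (6)(0.1) + (7)(0.15) = 1.45
E[X²] = (-2)²(0.5) + (0)²(0.05) + (4)²(0.2) + (6)²(0.1) + (7)²(0.15) = 16.15
Var(X) = E[X²] − (E[X])² = 16.15 − (1.45)² = 14.0475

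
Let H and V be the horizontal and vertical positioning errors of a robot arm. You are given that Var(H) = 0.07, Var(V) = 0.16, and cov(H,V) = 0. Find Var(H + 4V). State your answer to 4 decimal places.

Var(H + 4V) = (1)²·Var(H) + (4)²·Var(V) + 2·(1)·(4)·cov(H,V)
= 1·0.07 + 16·0.16 + 8·0 = 2.63

2.6300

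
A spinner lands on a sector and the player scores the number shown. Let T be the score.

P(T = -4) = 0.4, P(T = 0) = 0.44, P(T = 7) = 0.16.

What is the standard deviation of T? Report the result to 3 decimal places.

E[T] = (-4)(0.4) + (0)(0.44) + (7)(0.16) = -0.48
E[T²] = (-4)²(0.4) + (0)²(0.44) + (7)²(0.16) = 14.24
Var(T) = E[T²] − (E[T])² = 14.24 − (-0.48)² = 14.0096
SD(T) = √14.0096 ≈ 3.743

3.743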